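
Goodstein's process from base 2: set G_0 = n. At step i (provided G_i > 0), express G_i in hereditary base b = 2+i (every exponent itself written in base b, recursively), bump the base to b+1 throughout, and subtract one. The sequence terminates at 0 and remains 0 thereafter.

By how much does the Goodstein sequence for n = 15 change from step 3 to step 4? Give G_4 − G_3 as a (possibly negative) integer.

307841

(0) 15|_2 = 2^(2 + 1) + 2^2 + 2 + 1 ↦ 3^(3 + 1) + 3^3 + 3 + 1|_3 = 112 ⇒ 111
(1) 111|_3 = 3^(3 + 1) + 3^3 + 3 ↦ 4^(4 + 1) + 4^4 + 4|_4 = 1284 ⇒ 1283
(2) 1283|_4 = 4^(4 + 1) + 4^4 + 3 ↦ 5^(5 + 1) + 5^5 + 3|_5 = 18753 ⇒ 18752
(3) 18752|_5 = 5^(5 + 1) + 5^5 + 2 ↦ 6^(6 + 1) + 6^6 + 2|_6 = 326594 ⇒ 326593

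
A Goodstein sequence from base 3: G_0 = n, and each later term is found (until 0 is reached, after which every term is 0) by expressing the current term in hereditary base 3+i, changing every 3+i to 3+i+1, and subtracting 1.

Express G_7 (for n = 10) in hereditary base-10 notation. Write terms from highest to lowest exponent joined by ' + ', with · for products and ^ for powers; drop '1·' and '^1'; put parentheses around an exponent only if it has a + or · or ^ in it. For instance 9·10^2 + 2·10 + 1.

base 3: 10 = 3^2 + 1; at 4: 4^2 + 1 = 17; next = 16
base 4: 16 = 4^2; at 5: 5^2 = 25; next = 24
base 5: 24 = 4·5 + 4; at 6: 4·6 + 4 = 28; next = 27
base 6: 27 = 4·6 + 3; at 7: 4·7 + 3 = 31; next = 30
base 7: 30 = 4·7 + 2; at 8: 4·8 + 2 = 34; next = 33
base 8: 33 = 4·8 + 1; at 9: 4·9 + 1 = 37; next = 36
base 9: 36 = 4·9; at 10: 4·10 = 40; next = 39
base 10: 39 = 3·10 + 9; at 11: 3·11 + 9 = 42; next = 41

3·10 + 9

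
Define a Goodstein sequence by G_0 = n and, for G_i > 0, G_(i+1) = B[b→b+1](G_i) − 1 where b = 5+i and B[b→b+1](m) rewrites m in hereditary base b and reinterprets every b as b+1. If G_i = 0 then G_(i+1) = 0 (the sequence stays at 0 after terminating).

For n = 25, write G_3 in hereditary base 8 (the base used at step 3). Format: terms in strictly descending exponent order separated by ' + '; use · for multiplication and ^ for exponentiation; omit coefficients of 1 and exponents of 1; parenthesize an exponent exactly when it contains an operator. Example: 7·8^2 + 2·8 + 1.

5·8 + 3

(0) 25|_5 = 5^2 ↦ 6^2|_6 = 36 ⇒ 35
(1) 35|_6 = 5·6 + 5 ↦ 5·7 + 5|_7 = 40 ⇒ 39
(2) 39|_7 = 5·7 + 4 ↦ 5·8 + 4|_8 = 44 ⇒ 43
(3) 43|_8 = 5·8 + 3 ↦ 5·9 + 3|_9 = 48 ⇒ 47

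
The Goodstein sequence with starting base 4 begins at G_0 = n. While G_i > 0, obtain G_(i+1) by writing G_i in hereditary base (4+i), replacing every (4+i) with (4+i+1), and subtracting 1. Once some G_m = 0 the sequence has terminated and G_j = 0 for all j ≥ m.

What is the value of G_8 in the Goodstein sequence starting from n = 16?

base 4: 16 = 4^2; at 5: 5^2 = 25; next = 24
base 5: 24 = 4·5 + 4; at 6: 4·6 + 4 = 28; next = 27
base 6: 27 = 4·6 + 3; at 7: 4·7 + 3 = 31; next = 30
base 7: 30 = 4·7 + 2; at 8: 4·8 + 2 = 34; next = 33
base 8: 33 = 4·8 + 1; at 9: 4·9 + 1 = 37; next = 36
base 9: 36 = 4·9; at 10: 4·10 = 40; next = 39
base 10: 39 = 3·10 + 9; at 11: 3·11 + 9 = 42; next = 41
base 11: 41 = 3·11 + 8; at 12: 3·12 + 8 = 44; next = 43
base 12: 43 = 3·12 + 7; at 13: 3·13 + 7 = 46; next = 45

43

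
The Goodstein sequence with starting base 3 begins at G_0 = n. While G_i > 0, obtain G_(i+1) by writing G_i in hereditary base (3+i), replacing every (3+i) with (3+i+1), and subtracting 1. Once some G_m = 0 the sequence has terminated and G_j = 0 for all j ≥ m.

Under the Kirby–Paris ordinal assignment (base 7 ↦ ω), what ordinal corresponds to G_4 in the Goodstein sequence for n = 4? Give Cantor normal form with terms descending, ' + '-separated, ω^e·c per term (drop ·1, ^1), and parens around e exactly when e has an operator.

i=0: 4 = 3 + 1 (b=3); 3→4: 4 + 1 = 5; 5−1 = 4
i=1: 4 = 4 (b=4); 4→5: 5 = 5; 5−1 = 4
i=2: 4 = 4 (b=5); 5→6: 4 = 4; 4−1 = 3
i=3: 3 = 3 (b=6); 6→7: 3 = 3; 3−1 = 2
i=4: 2 = 2 (b=7); 7→8: 2 = 2; 2−1 = 1

2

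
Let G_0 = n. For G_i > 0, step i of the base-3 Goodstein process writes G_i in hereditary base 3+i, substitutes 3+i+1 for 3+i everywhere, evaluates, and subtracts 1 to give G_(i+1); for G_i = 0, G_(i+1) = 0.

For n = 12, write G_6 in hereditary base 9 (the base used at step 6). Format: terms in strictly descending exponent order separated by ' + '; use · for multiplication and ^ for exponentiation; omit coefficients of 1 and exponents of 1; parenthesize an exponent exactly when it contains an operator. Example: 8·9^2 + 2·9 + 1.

7·9 + 6

12 —HB3→ 3^2 + 3 —bump→ 4^2 + 4 = 20 —(−1)→ 19
19 —HB4→ 4^2 + 3 —bump→ 5^2 + 3 = 28 —(−1)→ 27
27 —HB5→ 5^2 + 2 —bump→ 6^2 + 2 = 38 —(−1)→ 37
37 —HB6→ 6^2 + 1 —bump→ 7^2 + 1 = 50 —(−1)→ 49
49 —HB7→ 7^2 —bump→ 8^2 = 64 —(−1)→ 63
63 —HB8→ 7·8 + 7 —bump→ 7·9 + 7 = 70 —(−1)→ 69
69 —HB9→ 7·9 + 6 —bump→ 7·10 + 6 = 76 —(−1)→ 75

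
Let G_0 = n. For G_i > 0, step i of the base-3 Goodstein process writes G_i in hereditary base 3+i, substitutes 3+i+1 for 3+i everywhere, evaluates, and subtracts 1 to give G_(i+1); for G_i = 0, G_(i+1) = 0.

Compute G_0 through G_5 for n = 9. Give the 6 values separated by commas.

G_0=9  [base 3] 3^2  →[3↦4]→  4^2 = 16  −1 ⇒ G_1=15
G_1=15  [base 4] 3·4 + 3  →[4↦5]→  3·5 + 3 = 18  −1 ⇒ G_2=17
G_2=17  [base 5] 3·5 + 2  →[5↦6]→  3·6 + 2 = 20  −1 ⇒ G_3=19
G_3=19  [base 6] 3·6 + 1  →[6↦7]→  3·7 + 1 = 22  −1 ⇒ G_4=21
G_4=21  [base 7] 3·7  →[7↦8]→  3·8 = 24  −1 ⇒ G_5=23

9, 15, 17, 19, 21, 23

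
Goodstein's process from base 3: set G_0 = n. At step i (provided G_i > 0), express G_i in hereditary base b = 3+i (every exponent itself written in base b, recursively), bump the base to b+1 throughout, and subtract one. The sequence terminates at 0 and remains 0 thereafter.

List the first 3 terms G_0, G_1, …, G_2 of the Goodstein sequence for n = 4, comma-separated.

step 0: 4 = 3 + 1; sub 4 for 3: 4 + 1; = 5; G_1 = 5−1 = 4
step 1: 4 = 4; sub 5 for 4: 5; = 5; G_2 = 5−1 = 4

4, 4, 4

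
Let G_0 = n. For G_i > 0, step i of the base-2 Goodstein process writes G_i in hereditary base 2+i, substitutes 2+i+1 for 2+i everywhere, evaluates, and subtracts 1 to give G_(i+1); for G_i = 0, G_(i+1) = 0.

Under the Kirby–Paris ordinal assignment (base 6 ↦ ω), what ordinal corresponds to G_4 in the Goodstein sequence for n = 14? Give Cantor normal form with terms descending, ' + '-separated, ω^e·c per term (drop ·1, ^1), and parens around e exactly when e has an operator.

G_0 = 14. HB_2(14) = 2^(2 + 1) + 2^2 + 2. Bump = 111. G_1 = 110.
G_1 = 110. HB_3(110) = 3^(3 + 1) + 3^3 + 2. Bump = 1282. G_2 = 1281.
G_2 = 1281. HB_4(1281) = 4^(4 + 1) + 4^4 + 1. Bump = 18751. G_3 = 18750.
G_3 = 18750. HB_5(18750) = 5^(5 + 1) + 5^5. Bump = 326592. G_4 = 326591.

ω^(ω + 1) + ω^5·5 + ω^4·5 + ω^3·5 + ω^2·5 + ω·5 + 5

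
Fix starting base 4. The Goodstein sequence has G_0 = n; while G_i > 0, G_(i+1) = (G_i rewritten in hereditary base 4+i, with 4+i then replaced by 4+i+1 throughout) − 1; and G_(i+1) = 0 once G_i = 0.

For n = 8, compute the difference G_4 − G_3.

0

G_0 = 8. HB_4(8) = 2·4. Bump = 10. G_1 = 9.
G_1 = 9. HB_5(9) = 5 + 4. Bump = 10. G_2 = 9.
G_2 = 9. HB_6(9) = 6 + 3. Bump = 10. G_3 = 9.
G_3 = 9. HB_7(9) = 7 + 2. Bump = 10. G_4 = 9.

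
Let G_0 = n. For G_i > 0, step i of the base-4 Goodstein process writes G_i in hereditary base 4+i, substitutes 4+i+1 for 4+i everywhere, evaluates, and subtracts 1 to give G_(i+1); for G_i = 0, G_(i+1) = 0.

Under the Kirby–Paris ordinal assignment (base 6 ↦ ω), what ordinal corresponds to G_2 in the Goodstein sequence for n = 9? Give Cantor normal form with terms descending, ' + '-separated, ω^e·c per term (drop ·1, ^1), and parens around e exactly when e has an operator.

ω + 5

(0) 9|_4 = 2·4 + 1 ↦ 2·5 + 1|_5 = 11 ⇒ 10
(1) 10|_5 = 2·5 ↦ 2·6|_6 = 12 ⇒ 11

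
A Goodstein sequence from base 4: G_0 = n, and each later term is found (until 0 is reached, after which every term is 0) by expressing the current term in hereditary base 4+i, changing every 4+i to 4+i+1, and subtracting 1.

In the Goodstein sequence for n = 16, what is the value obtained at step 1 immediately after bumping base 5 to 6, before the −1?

28

G_0=16  [base 4] 4^2  →[4↦5]→  5^2 = 25  −1 ⇒ G_1=24
G_1=24  [base 5] 4·5 + 4  →[5↦6]→  4·6 + 4 = 28  −1 ⇒ G_2=27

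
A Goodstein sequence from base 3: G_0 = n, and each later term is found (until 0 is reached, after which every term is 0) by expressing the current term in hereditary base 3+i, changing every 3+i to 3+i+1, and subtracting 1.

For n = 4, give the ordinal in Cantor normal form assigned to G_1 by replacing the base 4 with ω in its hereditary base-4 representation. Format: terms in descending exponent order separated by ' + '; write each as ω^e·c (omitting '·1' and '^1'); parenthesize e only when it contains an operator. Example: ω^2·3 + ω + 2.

G_0 = 4. HB_3(4) = 3 + 1. Bump = 5. G_1 = 4.
G_1 = 4. HB_4(4) = 4. Bump = 5. G_2 = 4.

ω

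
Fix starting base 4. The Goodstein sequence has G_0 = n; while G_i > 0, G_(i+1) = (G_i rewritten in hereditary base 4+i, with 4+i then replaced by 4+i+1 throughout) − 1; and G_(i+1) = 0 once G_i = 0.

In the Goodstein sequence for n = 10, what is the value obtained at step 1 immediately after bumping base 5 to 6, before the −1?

G_0=10  [base 4] 2·4 + 2  →[4↦5]→  2·5 + 2 = 12  −1 ⇒ G_1=11
G_1=11  [base 5] 2·5 + 1  →[5↦6]→  2·6 + 1 = 13  −1 ⇒ G_2=12

13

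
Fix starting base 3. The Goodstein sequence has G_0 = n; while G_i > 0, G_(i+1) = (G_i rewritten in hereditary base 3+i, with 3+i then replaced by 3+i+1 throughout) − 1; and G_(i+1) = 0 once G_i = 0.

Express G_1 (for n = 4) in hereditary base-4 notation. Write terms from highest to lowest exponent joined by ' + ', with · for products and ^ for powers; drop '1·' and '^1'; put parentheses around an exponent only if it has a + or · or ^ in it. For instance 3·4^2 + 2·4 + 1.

G_0=4  [base 3] 3 + 1  →[3↦4]→  4 + 1 = 5  −1 ⇒ G_1=4
G_1=4  [base 4] 4  →[4↦5]→  5 = 5  −1 ⇒ G_2=4

4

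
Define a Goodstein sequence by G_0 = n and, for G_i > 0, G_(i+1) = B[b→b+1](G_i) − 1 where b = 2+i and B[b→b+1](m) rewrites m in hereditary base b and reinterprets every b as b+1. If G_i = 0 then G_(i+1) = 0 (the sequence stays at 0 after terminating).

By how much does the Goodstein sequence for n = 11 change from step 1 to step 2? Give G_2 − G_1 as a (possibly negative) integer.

943

i=0: 11 = 2^(2 + 1) + 2 + 1 (b=2); 2→3: 3^(3 + 1) + 3 + 1 = 85; 85−1 = 84
i=1: 84 = 3^(3 + 1) + 3 (b=3); 3→4: 4^(4 + 1) + 4 = 1028; 1028−1 = 1027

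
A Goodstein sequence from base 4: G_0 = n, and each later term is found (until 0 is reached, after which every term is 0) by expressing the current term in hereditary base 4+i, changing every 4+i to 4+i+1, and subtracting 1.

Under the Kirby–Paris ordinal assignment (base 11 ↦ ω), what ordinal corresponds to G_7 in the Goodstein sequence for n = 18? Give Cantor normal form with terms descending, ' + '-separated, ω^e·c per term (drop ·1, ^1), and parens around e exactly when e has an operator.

ω·6 + 2

(0) 18|_4 = 4^2 + 2 ↦ 5^2 + 2|_5 = 27 ⇒ 26
(1) 26|_5 = 5^2 + 1 ↦ 6^2 + 1|_6 = 37 ⇒ 36
(2) 36|_6 = 6^2 ↦ 7^2|_7 = 49 ⇒ 48
(3) 48|_7 = 6·7 + 6 ↦ 6·8 + 6|_8 = 54 ⇒ 53
(4) 53|_8 = 6·8 + 5 ↦ 6·9 + 5|_9 = 59 ⇒ 58
(5) 58|_9 = 6·9 + 4 ↦ 6·10 + 4|_10 = 64 ⇒ 63
(6) 63|_10 = 6·10 + 3 ↦ 6·11 + 3|_11 = 69 ⇒ 68
(7) 68|_11 = 6·11 + 2 ↦ 6·12 + 2|_12 = 74 ⇒ 73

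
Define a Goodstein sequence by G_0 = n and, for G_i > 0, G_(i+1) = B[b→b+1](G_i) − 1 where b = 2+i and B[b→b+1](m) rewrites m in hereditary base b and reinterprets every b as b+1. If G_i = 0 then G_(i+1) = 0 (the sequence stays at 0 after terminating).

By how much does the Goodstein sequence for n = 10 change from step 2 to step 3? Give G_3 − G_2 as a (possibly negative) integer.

14600

[0] 10 ≡ 2^(2 + 1) + 2 (base 2). Lift 3: 84. −1: 83.
[1] 83 ≡ 3^(3 + 1) + 2 (base 3). Lift 4: 1026. −1: 1025.
[2] 1025 ≡ 4^(4 + 1) + 1 (base 4). Lift 5: 15626. −1: 15625.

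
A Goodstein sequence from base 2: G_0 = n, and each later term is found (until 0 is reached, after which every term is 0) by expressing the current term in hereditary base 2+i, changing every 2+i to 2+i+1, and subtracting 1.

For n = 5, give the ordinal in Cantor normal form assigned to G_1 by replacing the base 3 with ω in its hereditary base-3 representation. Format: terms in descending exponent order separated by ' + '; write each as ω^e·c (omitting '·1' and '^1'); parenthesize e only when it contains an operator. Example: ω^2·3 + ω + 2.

G_0=5  [base 2] 2^2 + 1  →[2↦3]→  3^3 + 1 = 28  −1 ⇒ G_1=27
G_1=27  [base 3] 3^3  →[3↦4]→  4^4 = 256  −1 ⇒ G_2=255

ω^ω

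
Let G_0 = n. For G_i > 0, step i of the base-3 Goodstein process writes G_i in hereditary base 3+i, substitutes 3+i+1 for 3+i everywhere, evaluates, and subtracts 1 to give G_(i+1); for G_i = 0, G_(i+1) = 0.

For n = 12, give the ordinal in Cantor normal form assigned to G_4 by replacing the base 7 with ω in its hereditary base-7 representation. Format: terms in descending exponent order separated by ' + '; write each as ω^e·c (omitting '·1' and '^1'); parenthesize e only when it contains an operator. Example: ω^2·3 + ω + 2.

ω^2

12 —HB3→ 3^2 + 3 —bump→ 4^2 + 4 = 20 —(−1)→ 19
19 —HB4→ 4^2 + 3 —bump→ 5^2 + 3 = 28 —(−1)→ 27
27 —HB5→ 5^2 + 2 —bump→ 6^2 + 2 = 38 —(−1)→ 37
37 —HB6→ 6^2 + 1 —bump→ 7^2 + 1 = 50 —(−1)→ 49
49 —HB7→ 7^2 —bump→ 8^2 = 64 —(−1)→ 63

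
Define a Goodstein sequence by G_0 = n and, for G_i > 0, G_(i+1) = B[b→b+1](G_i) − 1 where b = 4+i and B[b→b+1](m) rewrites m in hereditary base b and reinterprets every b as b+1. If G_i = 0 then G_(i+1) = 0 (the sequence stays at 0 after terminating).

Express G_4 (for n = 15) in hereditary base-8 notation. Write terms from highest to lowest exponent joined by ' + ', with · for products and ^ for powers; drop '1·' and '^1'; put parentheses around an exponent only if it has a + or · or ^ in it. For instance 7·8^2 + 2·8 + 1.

2·8 + 7

step 0: 15 = 3·4 + 3; sub 5 for 4: 3·5 + 3; = 18; G_1 = 18−1 = 17
step 1: 17 = 3·5 + 2; sub 6 for 5: 3·6 + 2; = 20; G_2 = 20−1 = 19
step 2: 19 = 3·6 + 1; sub 7 for 6: 3·7 + 1; = 22; G_3 = 22−1 = 21
step 3: 21 = 3·7; sub 8 for 7: 3·8; = 24; G_4 = 24−1 = 23
step 4: 23 = 2·8 + 7; sub 9 for 8: 2·9 + 7; = 25; G_5 = 25−1 = 24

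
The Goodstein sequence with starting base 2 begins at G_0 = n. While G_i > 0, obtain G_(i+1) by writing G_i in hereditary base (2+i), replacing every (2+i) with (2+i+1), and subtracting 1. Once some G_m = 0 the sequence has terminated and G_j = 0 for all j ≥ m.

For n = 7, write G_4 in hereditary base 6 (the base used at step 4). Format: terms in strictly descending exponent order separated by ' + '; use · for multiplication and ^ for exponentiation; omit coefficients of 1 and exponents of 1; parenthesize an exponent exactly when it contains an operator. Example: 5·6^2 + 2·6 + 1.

6^6 + 1

step 0: 7 = 2^2 + 2 + 1; sub 3 for 2: 3^3 + 3 + 1; = 31; G_1 = 31−1 = 30
step 1: 30 = 3^3 + 3; sub 4 for 3: 4^4 + 4; = 260; G_2 = 260−1 = 259
step 2: 259 = 4^4 + 3; sub 5 for 4: 5^5 + 3; = 3128; G_3 = 3128−1 = 3127
step 3: 3127 = 5^5 + 2; sub 6 for 5: 6^6 + 2; = 46658; G_4 = 46658−1 = 46657
step 4: 46657 = 6^6 + 1; sub 7 for 6: 7^7 + 1; = 823544; G_5 = 823544−1 = 823543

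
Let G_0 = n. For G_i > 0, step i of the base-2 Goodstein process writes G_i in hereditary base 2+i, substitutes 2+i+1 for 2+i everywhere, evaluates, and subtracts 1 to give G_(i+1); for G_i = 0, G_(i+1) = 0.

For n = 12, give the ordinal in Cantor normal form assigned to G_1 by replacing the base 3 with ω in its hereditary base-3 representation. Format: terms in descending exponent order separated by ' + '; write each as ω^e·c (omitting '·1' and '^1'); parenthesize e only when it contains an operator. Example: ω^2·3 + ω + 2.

[0] 12 ≡ 2^(2 + 1) + 2^2 (base 2). Lift 3: 108. −1: 107.
[1] 107 ≡ 3^(3 + 1) + 2·3^2 + 2·3 + 2 (base 3). Lift 4: 1066. −1: 1065.

ω^(ω + 1) + ω^2·2 + ω·2 + 2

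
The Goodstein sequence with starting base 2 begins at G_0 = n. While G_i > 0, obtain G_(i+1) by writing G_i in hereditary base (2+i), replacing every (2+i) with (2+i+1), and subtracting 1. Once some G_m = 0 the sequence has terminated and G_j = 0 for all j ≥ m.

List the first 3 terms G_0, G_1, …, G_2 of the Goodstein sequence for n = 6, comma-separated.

6, 29, 257

G_0 = 6. HB_2(6) = 2^2 + 2. Bump = 30. G_1 = 29.
G_1 = 29. HB_3(29) = 3^3 + 2. Bump = 258. G_2 = 257.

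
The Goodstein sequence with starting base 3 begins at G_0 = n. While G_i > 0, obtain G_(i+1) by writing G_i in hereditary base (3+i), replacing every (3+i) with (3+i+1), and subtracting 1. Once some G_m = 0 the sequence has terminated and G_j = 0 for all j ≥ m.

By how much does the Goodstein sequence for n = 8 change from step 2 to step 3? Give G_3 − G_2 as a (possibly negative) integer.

step 0: 8 = 2·3 + 2; sub 4 for 3: 2·4 + 2; = 10; G_1 = 10−1 = 9
step 1: 9 = 2·4 + 1; sub 5 for 4: 2·5 + 1; = 11; G_2 = 11−1 = 10
step 2: 10 = 2·5; sub 6 for 5: 2·6; = 12; G_3 = 12−1 = 11

1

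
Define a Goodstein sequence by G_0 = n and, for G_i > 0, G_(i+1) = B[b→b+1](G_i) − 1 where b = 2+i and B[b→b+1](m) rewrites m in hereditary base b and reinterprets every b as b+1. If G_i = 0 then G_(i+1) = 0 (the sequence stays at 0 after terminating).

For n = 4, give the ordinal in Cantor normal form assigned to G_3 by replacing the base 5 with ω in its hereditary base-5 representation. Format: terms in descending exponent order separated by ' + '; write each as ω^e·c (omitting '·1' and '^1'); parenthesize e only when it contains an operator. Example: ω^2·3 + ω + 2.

ω^2·2 + ω·2

G_0 = 4. HB_2(4) = 2^2. Bump = 27. G_1 = 26.
G_1 = 26. HB_3(26) = 2·3^2 + 2·3 + 2. Bump = 42. G_2 = 41.
G_2 = 41. HB_4(41) = 2·4^2 + 2·4 + 1. Bump = 61. G_3 = 60.
G_3 = 60. HB_5(60) = 2·5^2 + 2·5. Bump = 84. G_4 = 83.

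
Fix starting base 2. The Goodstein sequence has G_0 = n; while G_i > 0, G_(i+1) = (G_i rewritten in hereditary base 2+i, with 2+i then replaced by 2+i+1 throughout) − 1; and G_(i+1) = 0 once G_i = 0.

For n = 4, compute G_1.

G_0=4  [base 2] 2^2  →[2↦3]→  3^3 = 27  −1 ⇒ G_1=26
G_1=26  [base 3] 2·3^2 + 2·3 + 2  →[3↦4]→  2·4^2 + 2·4 + 2 = 42  −1 ⇒ G_2=41

26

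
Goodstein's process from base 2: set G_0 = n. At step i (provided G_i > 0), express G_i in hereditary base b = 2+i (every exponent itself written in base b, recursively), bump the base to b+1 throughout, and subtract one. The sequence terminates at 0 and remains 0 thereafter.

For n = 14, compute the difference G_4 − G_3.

307841

step 0: 14 = 2^(2 + 1) + 2^2 + 2; sub 3 for 2: 3^(3 + 1) + 3^3 + 3; = 111; G_1 = 111−1 = 110
step 1: 110 = 3^(3 + 1) + 3^3 + 2; sub 4 for 3: 4^(4 + 1) + 4^4 + 2; = 1282; G_2 = 1282−1 = 1281
step 2: 1281 = 4^(4 + 1) + 4^4 + 1; sub 5 for 4: 5^(5 + 1) + 5^5 + 1; = 18751; G_3 = 18751−1 = 18750
step 3: 18750 = 5^(5 + 1) + 5^5; sub 6 for 5: 6^(6 + 1) + 6^6; = 326592; G_4 = 326592−1 = 326591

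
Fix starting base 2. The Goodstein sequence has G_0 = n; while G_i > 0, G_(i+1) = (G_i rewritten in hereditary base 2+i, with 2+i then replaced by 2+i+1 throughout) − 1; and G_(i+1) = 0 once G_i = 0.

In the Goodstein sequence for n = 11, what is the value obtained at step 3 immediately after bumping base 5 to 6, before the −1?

279938

[0] 11 ≡ 2^(2 + 1) + 2 + 1 (base 2). Lift 3: 85. −1: 84.
[1] 84 ≡ 3^(3 + 1) + 3 (base 3). Lift 4: 1028. −1: 1027.
[2] 1027 ≡ 4^(4 + 1) + 3 (base 4). Lift 5: 15628. −1: 15627.
[3] 15627 ≡ 5^(5 + 1) + 2 (base 5). Lift 6: 279938. −1: 279937.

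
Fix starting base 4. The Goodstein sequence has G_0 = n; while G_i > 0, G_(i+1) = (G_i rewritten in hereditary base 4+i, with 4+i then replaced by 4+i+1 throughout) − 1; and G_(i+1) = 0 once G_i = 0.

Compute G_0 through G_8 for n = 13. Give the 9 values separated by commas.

13, 15, 17, 18, 19, 20, 21, 22, 23

i=0: 13 = 3·4 + 1 (b=4); 4→5: 3·5 + 1 = 16; 16−1 = 15
i=1: 15 = 3·5 (b=5); 5→6: 3·6 = 18; 18−1 = 17
i=2: 17 = 2·6 + 5 (b=6); 6→7: 2·7 + 5 = 19; 19−1 = 18
i=3: 18 = 2·7 + 4 (b=7); 7→8: 2·8 + 4 = 20; 20−1 = 19
i=4: 19 = 2·8 + 3 (b=8); 8→9: 2·9 + 3 = 21; 21−1 = 20
i=5: 20 = 2·9 + 2 (b=9); 9→10: 2·10 + 2 = 22; 22−1 = 21
i=6: 21 = 2·10 + 1 (b=10); 10→11: 2·11 + 1 = 23; 23−1 = 22
i=7: 22 = 2·11 (b=11); 11→12: 2·12 = 24; 24−1 = 23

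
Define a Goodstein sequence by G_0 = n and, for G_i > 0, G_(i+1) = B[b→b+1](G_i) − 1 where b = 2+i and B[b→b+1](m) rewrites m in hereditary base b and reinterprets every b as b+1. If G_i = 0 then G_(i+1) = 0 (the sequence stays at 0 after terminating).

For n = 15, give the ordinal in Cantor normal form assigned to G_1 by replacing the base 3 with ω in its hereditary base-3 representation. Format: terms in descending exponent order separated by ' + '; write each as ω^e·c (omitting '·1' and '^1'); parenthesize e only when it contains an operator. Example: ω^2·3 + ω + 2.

step 0: 15 = 2^(2 + 1) + 2^2 + 2 + 1; sub 3 for 2: 3^(3 + 1) + 3^3 + 3 + 1; = 112; G_1 = 112−1 = 111
step 1: 111 = 3^(3 + 1) + 3^3 + 3; sub 4 for 3: 4^(4 + 1) + 4^4 + 4; = 1284; G_2 = 1284−1 = 1283

ω^(ω + 1) + ω^ω + ω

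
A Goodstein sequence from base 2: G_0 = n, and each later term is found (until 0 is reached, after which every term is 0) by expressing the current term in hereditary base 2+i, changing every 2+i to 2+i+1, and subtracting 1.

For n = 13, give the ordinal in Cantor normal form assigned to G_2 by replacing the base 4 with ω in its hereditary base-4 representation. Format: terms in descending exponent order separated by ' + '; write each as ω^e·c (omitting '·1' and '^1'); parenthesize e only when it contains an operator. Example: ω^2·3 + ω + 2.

(0) 13|_2 = 2^(2 + 1) + 2^2 + 1 ↦ 3^(3 + 1) + 3^3 + 1|_3 = 109 ⇒ 108
(1) 108|_3 = 3^(3 + 1) + 3^3 ↦ 4^(4 + 1) + 4^4|_4 = 1280 ⇒ 1279
(2) 1279|_4 = 4^(4 + 1) + 3·4^3 + 3·4^2 + 3·4 + 3 ↦ 5^(5 + 1) + 3·5^3 + 3·5^2 + 3·5 + 3|_5 = 16093 ⇒ 16092

ω^(ω + 1) + ω^3·3 + ω^2·3 + ω·3 + 3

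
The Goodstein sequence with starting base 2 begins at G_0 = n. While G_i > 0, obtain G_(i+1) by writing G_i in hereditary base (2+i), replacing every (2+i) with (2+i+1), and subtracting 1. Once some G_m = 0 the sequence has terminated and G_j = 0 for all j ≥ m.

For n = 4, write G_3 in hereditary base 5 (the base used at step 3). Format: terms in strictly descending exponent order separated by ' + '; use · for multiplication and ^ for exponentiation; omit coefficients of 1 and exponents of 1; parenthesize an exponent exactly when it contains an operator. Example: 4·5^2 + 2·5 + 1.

2·5^2 + 2·5

[0] 4 ≡ 2^2 (base 2). Lift 3: 27. −1: 26.
[1] 26 ≡ 2·3^2 + 2·3 + 2 (base 3). Lift 4: 42. −1: 41.
[2] 41 ≡ 2·4^2 + 2·4 + 1 (base 4). Lift 5: 61. −1: 60.
[3] 60 ≡ 2·5^2 + 2·5 (base 5). Lift 6: 84. −1: 83.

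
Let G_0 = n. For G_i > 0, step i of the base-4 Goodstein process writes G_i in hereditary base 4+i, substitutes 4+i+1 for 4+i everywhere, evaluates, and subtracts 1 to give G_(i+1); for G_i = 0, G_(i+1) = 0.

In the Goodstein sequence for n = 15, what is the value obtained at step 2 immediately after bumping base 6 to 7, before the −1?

(0) 15|_4 = 3·4 + 3 ↦ 3·5 + 3|_5 = 18 ⇒ 17
(1) 17|_5 = 3·5 + 2 ↦ 3·6 + 2|_6 = 20 ⇒ 19
(2) 19|_6 = 3·6 + 1 ↦ 3·7 + 1|_7 = 22 ⇒ 21

22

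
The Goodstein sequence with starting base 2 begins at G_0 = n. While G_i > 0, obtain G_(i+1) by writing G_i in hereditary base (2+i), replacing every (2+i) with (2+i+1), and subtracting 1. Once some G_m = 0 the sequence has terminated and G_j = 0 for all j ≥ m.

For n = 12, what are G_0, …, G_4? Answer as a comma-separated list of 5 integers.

G_0=12  [base 2] 2^(2 + 1) + 2^2  →[2↦3]→  3^(3 + 1) + 3^3 = 108  −1 ⇒ G_1=107
G_1=107  [base 3] 3^(3 + 1) + 2·3^2 + 2·3 + 2  →[3↦4]→  4^(4 + 1) + 2·4^2 + 2·4 + 2 = 1066  −1 ⇒ G_2=1065
G_2=1065  [base 4] 4^(4 + 1) + 2·4^2 + 2·4 + 1  →[4↦5]→  5^(5 + 1) + 2·5^2 + 2·5 + 1 = 15686  −1 ⇒ G_3=15685
G_3=15685  [base 5] 5^(5 + 1) + 2·5^2 + 2·5  →[5↦6]→  6^(6 + 1) + 2·6^2 + 2·6 = 280020  −1 ⇒ G_4=280019

12, 107, 1065, 15685, 280019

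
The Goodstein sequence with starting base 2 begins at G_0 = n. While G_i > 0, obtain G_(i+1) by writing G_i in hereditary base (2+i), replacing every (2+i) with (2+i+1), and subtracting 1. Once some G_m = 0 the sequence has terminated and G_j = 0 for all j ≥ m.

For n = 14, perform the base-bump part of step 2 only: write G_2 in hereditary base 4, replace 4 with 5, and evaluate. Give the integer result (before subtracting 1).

18751

14 —HB2→ 2^(2 + 1) + 2^2 + 2 —bump→ 3^(3 + 1) + 3^3 + 3 = 111 —(−1)→ 110
110 —HB3→ 3^(3 + 1) + 3^3 + 2 —bump→ 4^(4 + 1) + 4^4 + 2 = 1282 —(−1)→ 1281
1281 —HB4→ 4^(4 + 1) + 4^4 + 1 —bump→ 5^(5 + 1) + 5^5 + 1 = 18751 —(−1)→ 18750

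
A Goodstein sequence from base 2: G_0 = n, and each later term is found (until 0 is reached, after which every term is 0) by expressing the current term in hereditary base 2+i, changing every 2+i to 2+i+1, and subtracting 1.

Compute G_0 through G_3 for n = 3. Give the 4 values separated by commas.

G_0=3  [base 2] 2 + 1  →[2↦3]→  3 + 1 = 4  −1 ⇒ G_1=3
G_1=3  [base 3] 3  →[3↦4]→  4 = 4  −1 ⇒ G_2=3
G_2=3  [base 4] 3  →[4↦5]→  3 = 3  −1 ⇒ G_3=2

3, 3, 3, 2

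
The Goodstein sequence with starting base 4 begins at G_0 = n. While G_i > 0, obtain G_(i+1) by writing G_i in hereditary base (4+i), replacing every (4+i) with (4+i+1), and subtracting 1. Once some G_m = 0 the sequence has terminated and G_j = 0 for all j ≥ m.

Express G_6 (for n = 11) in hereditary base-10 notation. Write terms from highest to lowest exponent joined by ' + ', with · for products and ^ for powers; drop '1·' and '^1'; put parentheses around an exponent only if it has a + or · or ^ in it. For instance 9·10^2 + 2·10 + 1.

i=0: 11 = 2·4 + 3 (b=4); 4→5: 2·5 + 3 = 13; 13−1 = 12
i=1: 12 = 2·5 + 2 (b=5); 5→6: 2·6 + 2 = 14; 14−1 = 13
i=2: 13 = 2·6 + 1 (b=6); 6→7: 2·7 + 1 = 15; 15−1 = 14
i=3: 14 = 2·7 (b=7); 7→8: 2·8 = 16; 16−1 = 15
i=4: 15 = 8 + 7 (b=8); 8→9: 9 + 7 = 16; 16−1 = 15
i=5: 15 = 9 + 6 (b=9); 9→10: 10 + 6 = 16; 16−1 = 15
i=6: 15 = 10 + 5 (b=10); 10→11: 11 + 5 = 16; 16−1 = 15

10 + 5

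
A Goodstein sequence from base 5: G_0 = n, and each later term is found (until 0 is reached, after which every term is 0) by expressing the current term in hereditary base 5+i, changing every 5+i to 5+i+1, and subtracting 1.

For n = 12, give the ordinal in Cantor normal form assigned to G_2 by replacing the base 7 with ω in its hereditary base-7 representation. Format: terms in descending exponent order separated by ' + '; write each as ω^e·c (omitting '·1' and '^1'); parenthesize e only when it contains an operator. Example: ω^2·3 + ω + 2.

ω·2

12 —HB5→ 2·5 + 2 —bump→ 2·6 + 2 = 14 —(−1)→ 13
13 —HB6→ 2·6 + 1 —bump→ 2·7 + 1 = 15 —(−1)→ 14
14 —HB7→ 2·7 —bump→ 2·8 = 16 —(−1)→ 15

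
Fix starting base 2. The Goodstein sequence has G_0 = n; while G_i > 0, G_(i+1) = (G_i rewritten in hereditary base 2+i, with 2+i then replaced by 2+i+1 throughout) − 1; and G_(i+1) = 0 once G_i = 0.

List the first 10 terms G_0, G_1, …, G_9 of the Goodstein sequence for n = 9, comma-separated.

9, 81, 1023, 9842, 140743, 2471826, 50333399, 1162263921, 30000003325, 855935016215

step 0: 9 = 2^(2 + 1) + 1; sub 3 for 2: 3^(3 + 1) + 1; = 82; G_1 = 82−1 = 81
step 1: 81 = 3^(3 + 1); sub 4 for 3: 4^(4 + 1); = 1024; G_2 = 1024−1 = 1023
step 2: 1023 = 3·4^4 + 3·4^3 + 3·4^2 + 3·4 + 3; sub 5 for 4: 3·5^5 + 3·5^3 + 3·5^2 + 3·5 + 3; = 9843; G_3 = 9843−1 = 9842
step 3: 9842 = 3·5^5 + 3·5^3 + 3·5^2 + 3·5 + 2; sub 6 for 5: 3·6^6 + 3·6^3 + 3·6^2 + 3·6 + 2; = 140744; G_4 = 140744−1 = 140743
step 4: 140743 = 3·6^6 + 3·6^3 + 3·6^2 + 3·6 + 1; sub 7 for 6: 3·7^7 + 3·7^3 + 3·7^2 + 3·7 + 1; = 2471827; G_5 = 2471827−1 = 2471826
step 5: 2471826 = 3·7^7 + 3·7^3 + 3·7^2 + 3·7; sub 8 for 7: 3·8^8 + 3·8^3 + 3·8^2 + 3·8; = 50333400; G_6 = 50333400−1 = 50333399
step 6: 50333399 = 3·8^8 + 3·8^3 + 3·8^2 + 2·8 + 7; sub 9 for 8: 3·9^9 + 3·9^3 + 3·9^2 + 2·9 + 7; = 1162263922; G_7 = 1162263922−1 = 1162263921
step 7: 1162263921 = 3·9^9 + 3·9^3 + 3·9^2 + 2·9 + 6; sub 10 for 9: 3·10^10 + 3·10^3 + 3·10^2 + 2·10 + 6; = 30000003326; G_8 = 30000003326−1 = 30000003325
step 8: 30000003325 = 3·10^10 + 3·10^3 + 3·10^2 + 2·10 + 5; sub 11 for 10: 3·11^11 + 3·11^3 + 3·11^2 + 2·11 + 5; = 855935016216; G_9 = 855935016216−1 = 855935016215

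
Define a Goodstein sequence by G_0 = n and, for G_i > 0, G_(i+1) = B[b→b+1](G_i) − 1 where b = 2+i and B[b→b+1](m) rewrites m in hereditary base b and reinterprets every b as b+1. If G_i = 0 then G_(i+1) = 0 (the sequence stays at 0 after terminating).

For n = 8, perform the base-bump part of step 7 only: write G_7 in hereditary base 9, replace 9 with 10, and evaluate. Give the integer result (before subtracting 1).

i=0: 8 = 2^(2 + 1) (b=2); 2→3: 3^(3 + 1) = 81; 81−1 = 80
i=1: 80 = 2·3^3 + 2·3^2 + 2·3 + 2 (b=3); 3→4: 2·4^4 + 2·4^2 + 2·4 + 2 = 554; 554−1 = 553
i=2: 553 = 2·4^4 + 2·4^2 + 2·4 + 1 (b=4); 4→5: 2·5^5 + 2·5^2 + 2·5 + 1 = 6311; 6311−1 = 6310
i=3: 6310 = 2·5^5 + 2·5^2 + 2·5 (b=5); 5→6: 2·6^6 + 2·6^2 + 2·6 = 93396; 93396−1 = 93395
i=4: 93395 = 2·6^6 + 2·6^2 + 6 + 5 (b=6); 6→7: 2·7^7 + 2·7^2 + 7 + 5 = 1647196; 1647196−1 = 1647195
i=5: 1647195 = 2·7^7 + 2·7^2 + 7 + 4 (b=7); 7→8: 2·8^8 + 2·8^2 + 8 + 4 = 33554572; 33554572−1 = 33554571
i=6: 33554571 = 2·8^8 + 2·8^2 + 8 + 3 (b=8); 8→9: 2·9^9 + 2·9^2 + 9 + 3 = 774841152; 774841152−1 = 774841151
i=7: 774841151 = 2·9^9 + 2·9^2 + 9 + 2 (b=9); 9→10: 2·10^10 + 2·10^2 + 10 + 2 = 20000000212; 20000000212−1 = 20000000211

20000000212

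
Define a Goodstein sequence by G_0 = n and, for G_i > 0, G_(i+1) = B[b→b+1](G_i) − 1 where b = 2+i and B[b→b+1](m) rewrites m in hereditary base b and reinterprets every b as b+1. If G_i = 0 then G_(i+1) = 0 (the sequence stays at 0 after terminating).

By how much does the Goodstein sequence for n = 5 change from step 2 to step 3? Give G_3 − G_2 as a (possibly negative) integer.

212

(0) 5|_2 = 2^2 + 1 ↦ 3^3 + 1|_3 = 28 ⇒ 27
(1) 27|_3 = 3^3 ↦ 4^4|_4 = 256 ⇒ 255
(2) 255|_4 = 3·4^3 + 3·4^2 + 3·4 + 3 ↦ 3·5^3 + 3·5^2 + 3·5 + 3|_5 = 468 ⇒ 467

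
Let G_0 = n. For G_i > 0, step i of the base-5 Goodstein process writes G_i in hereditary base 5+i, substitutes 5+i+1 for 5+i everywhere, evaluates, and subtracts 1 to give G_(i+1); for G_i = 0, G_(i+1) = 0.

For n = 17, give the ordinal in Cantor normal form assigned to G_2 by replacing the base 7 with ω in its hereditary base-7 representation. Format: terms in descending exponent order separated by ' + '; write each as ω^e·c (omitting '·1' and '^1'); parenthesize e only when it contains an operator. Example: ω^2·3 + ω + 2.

i=0: 17 = 3·5 + 2 (b=5); 5→6: 3·6 + 2 = 20; 20−1 = 19
i=1: 19 = 3·6 + 1 (b=6); 6→7: 3·7 + 1 = 22; 22−1 = 21
i=2: 21 = 3·7 (b=7); 7→8: 3·8 = 24; 24−1 = 23

ω·3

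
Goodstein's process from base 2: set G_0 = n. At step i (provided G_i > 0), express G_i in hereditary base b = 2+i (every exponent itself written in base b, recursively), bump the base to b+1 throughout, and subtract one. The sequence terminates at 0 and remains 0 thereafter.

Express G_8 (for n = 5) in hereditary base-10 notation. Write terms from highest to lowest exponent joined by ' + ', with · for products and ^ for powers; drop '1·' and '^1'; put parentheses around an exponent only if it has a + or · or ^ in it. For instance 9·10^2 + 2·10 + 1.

G_0=5  [base 2] 2^2 + 1  →[2↦3]→  3^3 + 1 = 28  −1 ⇒ G_1=27
G_1=27  [base 3] 3^3  →[3↦4]→  4^4 = 256  −1 ⇒ G_2=255
G_2=255  [base 4] 3·4^3 + 3·4^2 + 3·4 + 3  →[4↦5]→  3·5^3 + 3·5^2 + 3·5 + 3 = 468  −1 ⇒ G_3=467
G_3=467  [base 5] 3·5^3 + 3·5^2 + 3·5 + 2  →[5↦6]→  3·6^3 + 3·6^2 + 3·6 + 2 = 776  −1 ⇒ G_4=775
G_4=775  [base 6] 3·6^3 + 3·6^2 + 3·6 + 1  →[6↦7]→  3·7^3 + 3·7^2 + 3·7 + 1 = 1198  −1 ⇒ G_5=1197
G_5=1197  [base 7] 3·7^3 + 3·7^2 + 3·7  →[7↦8]→  3·8^3 + 3·8^2 + 3·8 = 1752  −1 ⇒ G_6=1751
G_6=1751  [base 8] 3·8^3 + 3·8^2 + 2·8 + 7  →[8↦9]→  3·9^3 + 3·9^2 + 2·9 + 7 = 2455  −1 ⇒ G_7=2454
G_7=2454  [base 9] 3·9^3 + 3·9^2 + 2·9 + 6  →[9↦10]→  3·10^3 + 3·10^2 + 2·10 + 6 = 3326  −1 ⇒ G_8=3325
G_8=3325  [base 10] 3·10^3 + 3·10^2 + 2·10 + 5  →[10↦11]→  3·11^3 + 3·11^2 + 2·11 + 5 = 4383  −1 ⇒ G_9=4382

3·10^3 + 3·10^2 + 2·10 + 5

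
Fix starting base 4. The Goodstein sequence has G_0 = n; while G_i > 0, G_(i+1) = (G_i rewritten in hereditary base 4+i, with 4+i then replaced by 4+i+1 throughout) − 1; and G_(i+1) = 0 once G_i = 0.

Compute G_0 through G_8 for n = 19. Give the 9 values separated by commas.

19, 27, 37, 49, 63, 69, 75, 81, 87

19 —HB4→ 4^2 + 3 —bump→ 5^2 + 3 = 28 —(−1)→ 27
27 —HB5→ 5^2 + 2 —bump→ 6^2 + 2 = 38 —(−1)→ 37
37 —HB6→ 6^2 + 1 —bump→ 7^2 + 1 = 50 —(−1)→ 49
49 —HB7→ 7^2 —bump→ 8^2 = 64 —(−1)→ 63
63 —HB8→ 7·8 + 7 —bump→ 7·9 + 7 = 70 —(−1)→ 69
69 —HB9→ 7·9 + 6 —bump→ 7·10 + 6 = 76 —(−1)→ 75
75 —HB10→ 7·10 + 5 —bump→ 7·11 + 5 = 82 —(−1)→ 81
81 —HB11→ 7·11 + 4 —bump→ 7·12 + 4 = 88 —(−1)→ 87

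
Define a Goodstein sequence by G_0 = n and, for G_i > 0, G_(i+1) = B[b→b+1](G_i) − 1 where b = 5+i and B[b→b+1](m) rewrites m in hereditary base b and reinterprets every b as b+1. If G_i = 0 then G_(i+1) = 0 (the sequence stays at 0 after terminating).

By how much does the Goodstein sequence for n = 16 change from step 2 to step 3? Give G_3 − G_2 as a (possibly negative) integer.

1

G_0=16  [base 5] 3·5 + 1  →[5↦6]→  3·6 + 1 = 19  −1 ⇒ G_1=18
G_1=18  [base 6] 3·6  →[6↦7]→  3·7 = 21  −1 ⇒ G_2=20
G_2=20  [base 7] 2·7 + 6  →[7↦8]→  2·8 + 6 = 22  −1 ⇒ G_3=21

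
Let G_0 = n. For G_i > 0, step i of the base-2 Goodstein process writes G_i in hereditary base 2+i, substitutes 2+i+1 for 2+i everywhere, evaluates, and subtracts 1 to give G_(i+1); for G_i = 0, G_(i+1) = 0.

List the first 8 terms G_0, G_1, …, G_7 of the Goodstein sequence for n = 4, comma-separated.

4, 26, 41, 60, 83, 109, 139, 173

[0] 4 ≡ 2^2 (base 2). Lift 3: 27. −1: 26.
[1] 26 ≡ 2·3^2 + 2·3 + 2 (base 3). Lift 4: 42. −1: 41.
[2] 41 ≡ 2·4^2 + 2·4 + 1 (base 4). Lift 5: 61. −1: 60.
[3] 60 ≡ 2·5^2 + 2·5 (base 5). Lift 6: 84. −1: 83.
[4] 83 ≡ 2·6^2 + 6 + 5 (base 6). Lift 7: 110. −1: 109.
[5] 109 ≡ 2·7^2 + 7 + 4 (base 7). Lift 8: 140. −1: 139.
[6] 139 ≡ 2·8^2 + 8 + 3 (base 8). Lift 9: 174. −1: 173.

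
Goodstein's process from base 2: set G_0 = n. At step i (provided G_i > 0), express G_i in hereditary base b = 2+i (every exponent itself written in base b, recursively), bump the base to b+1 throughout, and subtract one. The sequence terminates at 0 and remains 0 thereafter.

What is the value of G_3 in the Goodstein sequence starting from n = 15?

18752

step 0: 15 = 2^(2 + 1) + 2^2 + 2 + 1; sub 3 for 2: 3^(3 + 1) + 3^3 + 3 + 1; = 112; G_1 = 112−1 = 111
step 1: 111 = 3^(3 + 1) + 3^3 + 3; sub 4 for 3: 4^(4 + 1) + 4^4 + 4; = 1284; G_2 = 1284−1 = 1283
step 2: 1283 = 4^(4 + 1) + 4^4 + 3; sub 5 for 4: 5^(5 + 1) + 5^5 + 3; = 18753; G_3 = 18753−1 = 18752
step 3: 18752 = 5^(5 + 1) + 5^5 + 2; sub 6 for 5: 6^(6 + 1) + 6^6 + 2; = 326594; G_4 = 326594−1 = 326593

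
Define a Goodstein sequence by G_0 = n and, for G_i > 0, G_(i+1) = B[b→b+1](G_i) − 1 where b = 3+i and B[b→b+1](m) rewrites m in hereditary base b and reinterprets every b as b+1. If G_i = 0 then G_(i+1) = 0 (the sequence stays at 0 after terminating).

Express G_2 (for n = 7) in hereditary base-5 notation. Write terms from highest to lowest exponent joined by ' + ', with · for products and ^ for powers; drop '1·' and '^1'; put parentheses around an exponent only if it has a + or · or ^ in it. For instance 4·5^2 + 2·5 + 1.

[0] 7 ≡ 2·3 + 1 (base 3). Lift 4: 9. −1: 8.
[1] 8 ≡ 2·4 (base 4). Lift 5: 10. −1: 9.
[2] 9 ≡ 5 + 4 (base 5). Lift 6: 10. −1: 9.

5 + 4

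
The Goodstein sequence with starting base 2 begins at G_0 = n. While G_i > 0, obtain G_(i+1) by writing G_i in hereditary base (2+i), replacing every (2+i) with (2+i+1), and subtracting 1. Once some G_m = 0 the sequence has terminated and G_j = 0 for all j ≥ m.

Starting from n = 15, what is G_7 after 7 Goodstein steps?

3524450280

[0] 15 ≡ 2^(2 + 1) + 2^2 + 2 + 1 (base 2). Lift 3: 112. −1: 111.
[1] 111 ≡ 3^(3 + 1) + 3^3 + 3 (base 3). Lift 4: 1284. −1: 1283.
[2] 1283 ≡ 4^(4 + 1) + 4^4 + 3 (base 4). Lift 5: 18753. −1: 18752.
[3] 18752 ≡ 5^(5 + 1) + 5^5 + 2 (base 5). Lift 6: 326594. −1: 326593.
[4] 326593 ≡ 6^(6 + 1) + 6^6 + 1 (base 6). Lift 7: 6588345. −1: 6588344.
[5] 6588344 ≡ 7^(7 + 1) + 7^7 (base 7). Lift 8: 150994944. −1: 150994943.
[6] 150994943 ≡ 8^(8 + 1) + 7·8^7 + 7·8^6 + 7·8^5 + 7·8^4 + 7·8^3 + 7·8^2 + 7·8 + 7 (base 8). Lift 9: 3524450281. −1: 3524450280.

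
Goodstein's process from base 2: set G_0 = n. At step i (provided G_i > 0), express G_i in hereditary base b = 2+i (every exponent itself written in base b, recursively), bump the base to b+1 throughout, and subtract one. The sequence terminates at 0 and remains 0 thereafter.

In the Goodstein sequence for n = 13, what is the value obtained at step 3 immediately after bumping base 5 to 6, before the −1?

280712

base 2: 13 = 2^(2 + 1) + 2^2 + 1; at 3: 3^(3 + 1) + 3^3 + 1 = 109; next = 108
base 3: 108 = 3^(3 + 1) + 3^3; at 4: 4^(4 + 1) + 4^4 = 1280; next = 1279
base 4: 1279 = 4^(4 + 1) + 3·4^3 + 3·4^2 + 3·4 + 3; at 5: 5^(5 + 1) + 3·5^3 + 3·5^2 + 3·5 + 3 = 16093; next = 16092
base 5: 16092 = 5^(5 + 1) + 3·5^3 + 3·5^2 + 3·5 + 2; at 6: 6^(6 + 1) + 3·6^3 + 3·6^2 + 3·6 + 2 = 280712; next = 280711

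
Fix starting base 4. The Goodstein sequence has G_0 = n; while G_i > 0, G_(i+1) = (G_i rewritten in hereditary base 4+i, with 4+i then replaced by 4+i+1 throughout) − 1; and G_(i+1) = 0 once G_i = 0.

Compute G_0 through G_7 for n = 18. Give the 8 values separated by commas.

step 0: 18 = 4^2 + 2; sub 5 for 4: 5^2 + 2; = 27; G_1 = 27−1 = 26
step 1: 26 = 5^2 + 1; sub 6 for 5: 6^2 + 1; = 37; G_2 = 37−1 = 36
step 2: 36 = 6^2; sub 7 for 6: 7^2; = 49; G_3 = 49−1 = 48
step 3: 48 = 6·7 + 6; sub 8 for 7: 6·8 + 6; = 54; G_4 = 54−1 = 53
step 4: 53 = 6·8 + 5; sub 9 for 8: 6·9 + 5; = 59; G_5 = 59−1 = 58
step 5: 58 = 6·9 + 4; sub 10 for 9: 6·10 + 4; = 64; G_6 = 64−1 = 63
step 6: 63 = 6·10 + 3; sub 11 for 10: 6·11 + 3; = 69; G_7 = 69−1 = 68

18, 26, 36, 48, 53, 58, 63, 68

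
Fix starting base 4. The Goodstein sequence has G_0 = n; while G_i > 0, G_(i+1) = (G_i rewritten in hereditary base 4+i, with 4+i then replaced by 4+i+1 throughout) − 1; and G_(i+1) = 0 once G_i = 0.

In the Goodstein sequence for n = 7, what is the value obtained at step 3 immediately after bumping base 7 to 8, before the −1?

8

G_0=7  [base 4] 4 + 3  →[4↦5]→  5 + 3 = 8  −1 ⇒ G_1=7
G_1=7  [base 5] 5 + 2  →[5↦6]→  6 + 2 = 8  −1 ⇒ G_2=7
G_2=7  [base 6] 6 + 1  →[6↦7]→  7 + 1 = 8  −1 ⇒ G_3=7
G_3=7  [base 7] 7  →[7↦8]→  8 = 8  −1 ⇒ G_4=7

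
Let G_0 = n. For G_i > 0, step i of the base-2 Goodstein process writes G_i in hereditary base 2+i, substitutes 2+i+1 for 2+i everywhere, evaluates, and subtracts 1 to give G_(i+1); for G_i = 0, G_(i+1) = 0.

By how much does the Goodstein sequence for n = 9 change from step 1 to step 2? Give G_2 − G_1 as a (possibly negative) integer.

step 0: 9 = 2^(2 + 1) + 1; sub 3 for 2: 3^(3 + 1) + 1; = 82; G_1 = 82−1 = 81
step 1: 81 = 3^(3 + 1); sub 4 for 3: 4^(4 + 1); = 1024; G_2 = 1024−1 = 1023

942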